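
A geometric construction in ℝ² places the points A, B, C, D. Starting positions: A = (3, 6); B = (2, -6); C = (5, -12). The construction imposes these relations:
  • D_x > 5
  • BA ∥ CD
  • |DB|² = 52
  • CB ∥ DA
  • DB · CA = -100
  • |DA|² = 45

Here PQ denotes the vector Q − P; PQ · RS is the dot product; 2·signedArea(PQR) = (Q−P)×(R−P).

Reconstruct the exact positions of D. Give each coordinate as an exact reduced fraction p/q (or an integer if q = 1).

D = (6, 0)

1. D_x = 6  [CB ∥ DA ∩ BA ∥ CD]
2. D_y = 0  [CB ∥ DA ∩ BA ∥ CD]
   → D = (6, 0)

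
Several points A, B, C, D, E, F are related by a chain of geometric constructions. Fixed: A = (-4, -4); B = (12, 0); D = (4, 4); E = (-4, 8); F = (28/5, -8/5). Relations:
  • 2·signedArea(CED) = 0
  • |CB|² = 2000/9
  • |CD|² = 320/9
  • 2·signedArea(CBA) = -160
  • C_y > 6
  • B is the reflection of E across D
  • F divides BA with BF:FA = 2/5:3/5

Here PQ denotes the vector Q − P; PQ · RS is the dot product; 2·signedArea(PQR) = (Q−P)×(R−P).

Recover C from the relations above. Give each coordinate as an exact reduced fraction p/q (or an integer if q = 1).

1. C_x = -4/3  [2·signedArea(CED) = 0 ∩ 2·signedArea(CBA) = -160]
2. C_y = 20/3  [2·signedArea(CED) = 0 ∩ 2·signedArea(CBA) = -160]
   → C = (-4/3, 20/3)

C = (-4/3, 20/3)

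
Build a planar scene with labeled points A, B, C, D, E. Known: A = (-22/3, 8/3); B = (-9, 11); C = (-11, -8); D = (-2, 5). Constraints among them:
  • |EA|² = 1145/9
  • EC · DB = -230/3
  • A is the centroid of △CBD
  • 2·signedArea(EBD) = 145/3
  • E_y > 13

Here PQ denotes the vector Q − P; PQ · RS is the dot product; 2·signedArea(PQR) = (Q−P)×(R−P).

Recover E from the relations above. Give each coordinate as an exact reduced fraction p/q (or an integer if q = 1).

E = (-11/3, 40/3)

1. E_x = -11/3  [EC · DB = -230/3 ∩ 2·signedArea(EBD) = 145/3]
2. E_y = 40/3  [EC · DB = -230/3 ∩ 2·signedArea(EBD) = 145/3]
   → E = (-11/3, 40/3)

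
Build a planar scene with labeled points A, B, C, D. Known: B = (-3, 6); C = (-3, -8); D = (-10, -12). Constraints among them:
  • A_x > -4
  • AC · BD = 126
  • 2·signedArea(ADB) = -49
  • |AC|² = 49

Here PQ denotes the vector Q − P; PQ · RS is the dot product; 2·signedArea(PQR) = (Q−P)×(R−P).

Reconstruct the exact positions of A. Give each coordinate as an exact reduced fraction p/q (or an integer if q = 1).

A = (-3, -1)

1. A_x = -3  [2·signedArea(ADB) = -49 ∩ AC · BD = 126]
2. A_y = -1  [2·signedArea(ADB) = -49 ∩ AC · BD = 126]
   → A = (-3, -1)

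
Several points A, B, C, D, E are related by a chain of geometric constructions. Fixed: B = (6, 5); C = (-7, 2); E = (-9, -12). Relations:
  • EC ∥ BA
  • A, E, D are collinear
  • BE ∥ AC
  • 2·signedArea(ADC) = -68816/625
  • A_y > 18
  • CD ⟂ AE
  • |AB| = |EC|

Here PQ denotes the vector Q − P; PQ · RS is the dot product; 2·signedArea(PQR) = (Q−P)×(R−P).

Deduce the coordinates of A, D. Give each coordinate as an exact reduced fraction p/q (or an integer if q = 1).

A = (8, 19)
D = (-1647/625, -246/625)

1. A_x = 8  [BE ∥ AC ∩ EC ∥ BA]
2. A_y = 19  [BE ∥ AC ∩ EC ∥ BA]
   → A = (8, 19)
3. D_x = -1647/625  [A, E, D are collinear ∩ CD ⟂ AE]
4. D_y = -246/625  [A, E, D are collinear ∩ CD ⟂ AE]
   → D = (-1647/625, -246/625)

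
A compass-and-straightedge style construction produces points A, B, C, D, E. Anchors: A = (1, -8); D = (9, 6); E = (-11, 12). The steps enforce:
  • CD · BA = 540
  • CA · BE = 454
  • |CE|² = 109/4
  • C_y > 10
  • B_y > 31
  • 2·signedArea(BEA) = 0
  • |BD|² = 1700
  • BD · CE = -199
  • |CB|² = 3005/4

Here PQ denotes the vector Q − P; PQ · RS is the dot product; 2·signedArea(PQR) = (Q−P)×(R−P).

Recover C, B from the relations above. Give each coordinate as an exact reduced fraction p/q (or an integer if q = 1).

1. B_x = -23  [line 20·x + 12·y + 76 = 0 ∩ |BD|² = 1700]
2. B_y = 32  [line 20·x + 12·y + 76 = 0 ∩ |BD|² = 1700]
   → B = (-23, 32)
3. C_x = -6  [CD · BA = 540 ∩ BD · CE = -199]
4. C_y = 21/2  [CD · BA = 540 ∩ BD · CE = -199]
   → C = (-6, 21/2)

B = (-23, 32)
C = (-6, 21/2)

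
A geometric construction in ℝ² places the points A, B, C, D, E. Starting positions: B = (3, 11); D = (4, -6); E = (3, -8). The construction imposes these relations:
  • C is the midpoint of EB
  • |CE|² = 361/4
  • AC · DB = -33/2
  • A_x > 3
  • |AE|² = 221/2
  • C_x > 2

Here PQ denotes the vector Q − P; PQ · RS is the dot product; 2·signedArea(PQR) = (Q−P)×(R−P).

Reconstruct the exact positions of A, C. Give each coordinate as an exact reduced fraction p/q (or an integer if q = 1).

A = (7/2, 5/2)
C = (3, 3/2)

1. C_x = 3  [C is the midpoint of EB]
2. C_y = 3/2  [C is the midpoint of EB]
   → C = (3, 3/2)
3. A_x = 7/2  [line 1·x + -17·y + 39 = 0 ∩ |AE|² = 221/2]
4. A_y = 5/2  [line 1·x + -17·y + 39 = 0 ∩ |AE|² = 221/2]
   → A = (7/2, 5/2)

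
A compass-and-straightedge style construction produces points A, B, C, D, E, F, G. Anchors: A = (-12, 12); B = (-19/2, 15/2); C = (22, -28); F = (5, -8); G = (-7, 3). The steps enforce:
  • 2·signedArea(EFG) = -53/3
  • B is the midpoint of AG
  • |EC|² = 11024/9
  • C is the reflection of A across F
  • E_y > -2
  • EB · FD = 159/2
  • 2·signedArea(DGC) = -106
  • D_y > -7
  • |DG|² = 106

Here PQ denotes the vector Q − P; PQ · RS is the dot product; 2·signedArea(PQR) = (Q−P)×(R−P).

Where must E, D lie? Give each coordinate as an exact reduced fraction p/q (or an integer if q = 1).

D = (-2, -6)
E = (-2/3, -4/3)

1. E_x = -2/3  [line -11·x + -12·y + -70/3 = 0 ∩ |EC|² = 11024/9]
2. E_y = -4/3  [line -11·x + -12·y + -70/3 = 0 ∩ |EC|² = 11024/9]
   → E = (-2/3, -4/3)
3. D_x = -2  [2·signedArea(DGC) = -106 ∩ EB · FD = 159/2]
4. D_y = -6  [2·signedArea(DGC) = -106 ∩ EB · FD = 159/2]
   → D = (-2, -6)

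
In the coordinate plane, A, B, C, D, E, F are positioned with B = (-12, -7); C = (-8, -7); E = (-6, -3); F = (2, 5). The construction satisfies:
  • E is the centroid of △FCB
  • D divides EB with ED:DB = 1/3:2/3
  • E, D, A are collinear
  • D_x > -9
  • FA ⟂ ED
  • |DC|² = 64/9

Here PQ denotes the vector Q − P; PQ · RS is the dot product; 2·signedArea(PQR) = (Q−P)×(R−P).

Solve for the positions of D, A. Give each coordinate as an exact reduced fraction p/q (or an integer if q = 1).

1. D_x = -8  [D divides EB with ED:DB = 1/3:2/3]
2. D_y = -13/3  [D divides EB with ED:DB = 1/3:2/3]
   → D = (-8, -13/3)
3. A_x = 42/13  [E, D, A are collinear ∩ FA ⟂ ED]
4. A_y = 41/13  [E, D, A are collinear ∩ FA ⟂ ED]
   → A = (42/13, 41/13)

A = (42/13, 41/13)
D = (-8, -13/3)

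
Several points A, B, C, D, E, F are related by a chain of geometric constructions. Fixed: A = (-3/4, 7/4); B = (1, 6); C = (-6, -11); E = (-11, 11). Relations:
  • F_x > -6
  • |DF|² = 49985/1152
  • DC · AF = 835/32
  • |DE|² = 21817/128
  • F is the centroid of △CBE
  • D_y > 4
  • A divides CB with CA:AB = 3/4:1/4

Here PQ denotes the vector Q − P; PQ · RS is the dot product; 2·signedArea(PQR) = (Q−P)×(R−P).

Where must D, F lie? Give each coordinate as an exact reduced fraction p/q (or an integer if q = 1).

1. F_x = -16/3  [F is the centroid of △CBE]
2. F_y = 2  [F is the centroid of △CBE]
   → F = (-16/3, 2)
3. D_x = 9/16  [line 55/12·x + -1/4·y + -43/32 = 0 ∩ |DF|² = 49985/1152]
4. D_y = 79/16  [line 55/12·x + -1/4·y + -43/32 = 0 ∩ |DF|² = 49985/1152]
   → D = (9/16, 79/16)

D = (9/16, 79/16)
F = (-16/3, 2)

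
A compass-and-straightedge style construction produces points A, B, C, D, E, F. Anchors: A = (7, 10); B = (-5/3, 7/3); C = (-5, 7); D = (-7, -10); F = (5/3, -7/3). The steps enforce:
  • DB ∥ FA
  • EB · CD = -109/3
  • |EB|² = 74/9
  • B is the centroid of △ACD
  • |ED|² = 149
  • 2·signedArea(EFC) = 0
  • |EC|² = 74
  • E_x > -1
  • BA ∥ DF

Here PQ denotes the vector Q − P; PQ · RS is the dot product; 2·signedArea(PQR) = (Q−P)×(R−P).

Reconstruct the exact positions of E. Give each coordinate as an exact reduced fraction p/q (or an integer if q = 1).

E = (0, 0)

1. E_x = 0  [2·signedArea(EFC) = 0 ∩ EB · CD = -109/3]
2. E_y = 0  [2·signedArea(EFC) = 0 ∩ EB · CD = -109/3]
   → E = (0, 0)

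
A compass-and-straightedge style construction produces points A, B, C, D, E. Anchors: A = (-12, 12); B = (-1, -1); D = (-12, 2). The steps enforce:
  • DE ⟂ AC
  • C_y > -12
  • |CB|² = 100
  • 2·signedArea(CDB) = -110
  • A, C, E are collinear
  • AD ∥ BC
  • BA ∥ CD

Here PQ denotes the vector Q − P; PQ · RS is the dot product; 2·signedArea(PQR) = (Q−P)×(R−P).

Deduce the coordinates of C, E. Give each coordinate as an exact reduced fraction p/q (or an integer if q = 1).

1. C_x = -1  [BA ∥ CD ∩ AD ∥ BC]
2. C_y = -11  [BA ∥ CD ∩ AD ∥ BC]
   → C = (-1, -11)
3. E_x = -527/65  [A, C, E are collinear ∩ DE ⟂ AC]
4. E_y = 251/65  [A, C, E are collinear ∩ DE ⟂ AC]
   → E = (-527/65, 251/65)

C = (-1, -11)
E = (-527/65, 251/65)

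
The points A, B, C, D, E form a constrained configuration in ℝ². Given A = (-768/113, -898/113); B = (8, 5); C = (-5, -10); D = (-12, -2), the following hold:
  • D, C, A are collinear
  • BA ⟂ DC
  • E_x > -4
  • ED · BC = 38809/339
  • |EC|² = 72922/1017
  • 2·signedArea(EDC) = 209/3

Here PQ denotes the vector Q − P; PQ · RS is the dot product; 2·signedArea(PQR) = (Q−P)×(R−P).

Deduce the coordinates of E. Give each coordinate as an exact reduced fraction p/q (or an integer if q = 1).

E = (-1220/339, -559/339)

1. E_x = -1220/339  [2·signedArea(EDC) = 209/3 ∩ ED · BC = 38809/339]
2. E_y = -559/339  [2·signedArea(EDC) = 209/3 ∩ ED · BC = 38809/339]
   → E = (-1220/339, -559/339)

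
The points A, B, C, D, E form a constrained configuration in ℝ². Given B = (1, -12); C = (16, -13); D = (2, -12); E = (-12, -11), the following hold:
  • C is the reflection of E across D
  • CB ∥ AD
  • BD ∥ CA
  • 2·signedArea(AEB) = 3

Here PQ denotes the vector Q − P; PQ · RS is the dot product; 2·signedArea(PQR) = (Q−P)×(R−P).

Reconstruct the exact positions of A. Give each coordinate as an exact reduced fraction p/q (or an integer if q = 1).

1. A_x = 17  [CB ∥ AD ∩ BD ∥ CA]
2. A_y = -13  [CB ∥ AD ∩ BD ∥ CA]
   → A = (17, -13)

A = (17, -13)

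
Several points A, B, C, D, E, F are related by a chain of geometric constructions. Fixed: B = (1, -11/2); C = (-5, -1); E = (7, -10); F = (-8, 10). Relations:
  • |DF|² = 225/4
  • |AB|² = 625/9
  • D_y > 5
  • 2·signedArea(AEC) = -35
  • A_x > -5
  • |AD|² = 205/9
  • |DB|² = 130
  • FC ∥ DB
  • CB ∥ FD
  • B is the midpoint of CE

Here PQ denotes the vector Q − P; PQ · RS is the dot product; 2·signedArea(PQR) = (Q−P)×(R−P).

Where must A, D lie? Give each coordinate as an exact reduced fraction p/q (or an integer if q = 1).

1. D_x = -2  [FC ∥ DB ∩ CB ∥ FD]
2. D_y = 11/2  [FC ∥ DB ∩ CB ∥ FD]
   → D = (-2, 11/2)
3. A_x = -4  [line -9·x + -12·y + -22 = 0 ∩ |AD|² = 205/9]
4. A_y = 7/6  [line -9·x + -12·y + -22 = 0 ∩ |AD|² = 205/9]
   → A = (-4, 7/6)

A = (-4, 7/6)
D = (-2, 11/2)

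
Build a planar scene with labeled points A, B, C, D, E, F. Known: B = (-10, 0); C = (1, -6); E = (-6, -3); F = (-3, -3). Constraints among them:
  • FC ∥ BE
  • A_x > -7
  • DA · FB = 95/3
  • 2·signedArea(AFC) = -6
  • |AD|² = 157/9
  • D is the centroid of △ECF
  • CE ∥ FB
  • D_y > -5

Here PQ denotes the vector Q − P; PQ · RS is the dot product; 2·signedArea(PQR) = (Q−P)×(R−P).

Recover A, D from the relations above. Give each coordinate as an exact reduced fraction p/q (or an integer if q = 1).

1. D_x = -8/3  [D is the centroid of △ECF]
2. D_y = -4  [D is the centroid of △ECF]
   → D = (-8/3, -4)
3. A_x = -19/3  [2·signedArea(AFC) = -6 ∩ DA · FB = 95/3]
4. A_y = -2  [2·signedArea(AFC) = -6 ∩ DA · FB = 95/3]
   → A = (-19/3, -2)

A = (-19/3, -2)
D = (-8/3, -4)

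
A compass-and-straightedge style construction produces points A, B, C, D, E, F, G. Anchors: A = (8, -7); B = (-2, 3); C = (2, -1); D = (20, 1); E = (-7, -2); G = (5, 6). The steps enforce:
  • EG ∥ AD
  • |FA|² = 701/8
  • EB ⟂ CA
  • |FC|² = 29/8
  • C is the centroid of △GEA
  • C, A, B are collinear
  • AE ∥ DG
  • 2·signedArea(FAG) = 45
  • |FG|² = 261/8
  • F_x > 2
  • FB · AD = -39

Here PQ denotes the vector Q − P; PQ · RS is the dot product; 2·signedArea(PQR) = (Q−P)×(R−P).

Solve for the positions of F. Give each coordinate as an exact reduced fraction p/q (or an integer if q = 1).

F = (11/4, 3/4)

1. F_x = 11/4  [FB · AD = -39 ∩ 2·signedArea(FAG) = 45]
2. F_y = 3/4  [FB · AD = -39 ∩ 2·signedArea(FAG) = 45]
   → F = (11/4, 3/4)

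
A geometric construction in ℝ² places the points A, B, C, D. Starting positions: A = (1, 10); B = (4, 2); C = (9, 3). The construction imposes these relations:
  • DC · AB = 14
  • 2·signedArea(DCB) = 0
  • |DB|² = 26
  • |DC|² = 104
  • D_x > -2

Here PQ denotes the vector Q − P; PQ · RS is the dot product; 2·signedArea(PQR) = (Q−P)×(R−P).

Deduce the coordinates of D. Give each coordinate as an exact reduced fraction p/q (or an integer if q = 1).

D = (-1, 1)

1. D_x = -1  [2·signedArea(DCB) = 0 ∩ DC · AB = 14]
2. D_y = 1  [2·signedArea(DCB) = 0 ∩ DC · AB = 14]
   → D = (-1, 1)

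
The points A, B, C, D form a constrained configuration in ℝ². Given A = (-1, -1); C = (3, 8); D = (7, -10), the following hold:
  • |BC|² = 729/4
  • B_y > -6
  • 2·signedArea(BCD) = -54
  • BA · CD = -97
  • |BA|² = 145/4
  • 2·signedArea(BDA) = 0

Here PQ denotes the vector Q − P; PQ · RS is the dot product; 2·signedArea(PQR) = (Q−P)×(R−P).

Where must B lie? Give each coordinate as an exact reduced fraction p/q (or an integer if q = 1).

1. B_x = 3  [2·signedArea(BDA) = 0 ∩ 2·signedArea(BCD) = -54]
2. B_y = -11/2  [2·signedArea(BDA) = 0 ∩ 2·signedArea(BCD) = -54]
   → B = (3, -11/2)

B = (3, -11/2)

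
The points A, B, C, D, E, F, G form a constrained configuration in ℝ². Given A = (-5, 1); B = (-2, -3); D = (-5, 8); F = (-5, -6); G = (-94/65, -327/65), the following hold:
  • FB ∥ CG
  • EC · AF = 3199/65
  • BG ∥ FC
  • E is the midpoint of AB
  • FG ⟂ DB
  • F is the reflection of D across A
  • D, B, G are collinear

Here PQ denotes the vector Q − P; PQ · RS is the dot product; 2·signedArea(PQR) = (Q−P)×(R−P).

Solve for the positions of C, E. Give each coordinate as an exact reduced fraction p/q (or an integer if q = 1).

C = (-289/65, -522/65)
E = (-7/2, -1)

1. C_x = -289/65  [FB ∥ CG ∩ BG ∥ FC]
2. C_y = -522/65  [FB ∥ CG ∩ BG ∥ FC]
   → C = (-289/65, -522/65)
3. E_x = -7/2  [E is the midpoint of AB]
4. E_y = -1  [E is the midpoint of AB]
   → E = (-7/2, -1)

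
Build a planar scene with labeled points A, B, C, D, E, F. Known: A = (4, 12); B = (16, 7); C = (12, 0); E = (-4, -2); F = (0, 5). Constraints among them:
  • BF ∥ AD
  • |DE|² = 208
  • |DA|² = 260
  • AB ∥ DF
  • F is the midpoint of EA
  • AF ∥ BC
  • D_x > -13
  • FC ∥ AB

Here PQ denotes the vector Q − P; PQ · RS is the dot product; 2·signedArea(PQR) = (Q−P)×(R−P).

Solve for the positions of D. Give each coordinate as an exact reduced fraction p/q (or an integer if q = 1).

D = (-12, 10)

1. D_x = -12  [AB ∥ DF ∩ BF ∥ AD]
2. D_y = 10  [AB ∥ DF ∩ BF ∥ AD]
   → D = (-12, 10)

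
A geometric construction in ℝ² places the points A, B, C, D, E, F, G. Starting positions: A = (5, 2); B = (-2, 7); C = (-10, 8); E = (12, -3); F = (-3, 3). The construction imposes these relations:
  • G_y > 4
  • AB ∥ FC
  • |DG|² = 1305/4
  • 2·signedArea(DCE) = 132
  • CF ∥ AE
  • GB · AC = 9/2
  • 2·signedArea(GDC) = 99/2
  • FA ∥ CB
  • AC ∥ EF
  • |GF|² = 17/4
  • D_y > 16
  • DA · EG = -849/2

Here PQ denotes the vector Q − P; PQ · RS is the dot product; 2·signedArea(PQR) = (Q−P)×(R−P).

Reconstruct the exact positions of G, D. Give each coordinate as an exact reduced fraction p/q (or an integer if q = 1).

1. G_x = -5/2  [line 15·x + -6·y + 135/2 = 0 ∩ |GF|² = 17/4]
2. G_y = 5  [line 15·x + -6·y + 135/2 = 0 ∩ |GF|² = 17/4]
   → G = (-5/2, 5)
3. D_x = -16  [2·signedArea(GDC) = 99/2 ∩ DA · EG = -849/2]
4. D_y = 17  [2·signedArea(GDC) = 99/2 ∩ DA · EG = -849/2]
   → D = (-16, 17)

D = (-16, 17)
G = (-5/2, 5)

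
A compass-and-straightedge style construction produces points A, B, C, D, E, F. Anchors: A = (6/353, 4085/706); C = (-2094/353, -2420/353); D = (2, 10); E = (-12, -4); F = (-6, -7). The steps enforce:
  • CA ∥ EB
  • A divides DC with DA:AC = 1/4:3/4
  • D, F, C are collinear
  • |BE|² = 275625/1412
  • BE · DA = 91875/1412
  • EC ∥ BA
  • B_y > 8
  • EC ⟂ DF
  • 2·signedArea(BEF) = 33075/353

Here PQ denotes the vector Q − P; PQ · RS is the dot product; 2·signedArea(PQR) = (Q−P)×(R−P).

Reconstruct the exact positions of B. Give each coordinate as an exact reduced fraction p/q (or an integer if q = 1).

1. B_x = -2136/353  [EC ∥ BA ∩ CA ∥ EB]
2. B_y = 6101/706  [EC ∥ BA ∩ CA ∥ EB]
   → B = (-2136/353, 6101/706)

B = (-2136/353, 6101/706)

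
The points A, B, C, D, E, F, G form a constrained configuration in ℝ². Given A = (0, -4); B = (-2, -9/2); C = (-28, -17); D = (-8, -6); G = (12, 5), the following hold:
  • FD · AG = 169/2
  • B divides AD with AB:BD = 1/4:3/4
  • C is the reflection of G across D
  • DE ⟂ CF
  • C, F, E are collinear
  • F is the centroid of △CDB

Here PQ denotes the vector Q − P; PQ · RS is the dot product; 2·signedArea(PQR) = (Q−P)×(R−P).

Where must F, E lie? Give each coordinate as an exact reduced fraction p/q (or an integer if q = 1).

1. F_x = -38/3  [F is the centroid of △CDB]
2. F_y = -55/6  [F is the centroid of △CDB]
   → F = (-38/3, -55/6)
3. E_x = -82000/10673  [C, F, E are collinear ∩ DE ⟂ CF]
4. E_y = -70662/10673  [C, F, E are collinear ∩ DE ⟂ CF]
   → E = (-82000/10673, -70662/10673)

E = (-82000/10673, -70662/10673)
F = (-38/3, -55/6)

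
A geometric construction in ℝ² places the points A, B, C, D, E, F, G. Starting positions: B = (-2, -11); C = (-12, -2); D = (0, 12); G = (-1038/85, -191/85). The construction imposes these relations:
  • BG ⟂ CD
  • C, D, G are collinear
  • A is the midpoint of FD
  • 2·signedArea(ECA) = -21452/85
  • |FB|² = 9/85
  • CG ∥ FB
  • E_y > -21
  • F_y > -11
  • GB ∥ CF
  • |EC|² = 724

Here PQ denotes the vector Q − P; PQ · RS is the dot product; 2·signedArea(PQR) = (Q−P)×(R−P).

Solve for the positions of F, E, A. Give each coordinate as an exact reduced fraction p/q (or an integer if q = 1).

1. F_x = -152/85  [CG ∥ FB ∩ GB ∥ CF]
2. F_y = -914/85  [CG ∥ FB ∩ GB ∥ CF]
   → F = (-152/85, -914/85)
3. A_x = -76/85  [A is the midpoint of FD]
4. A_y = 53/85  [A is the midpoint of FD]
   → A = (-76/85, 53/85)
5. E_x = 8  [line -223/85·x + 944/85·y + 20664/85 = 0 ∩ |EC|² = 724]
6. E_y = -20  [line -223/85·x + 944/85·y + 20664/85 = 0 ∩ |EC|² = 724]
   → E = (8, -20)

A = (-76/85, 53/85)
E = (8, -20)
F = (-152/85, -914/85)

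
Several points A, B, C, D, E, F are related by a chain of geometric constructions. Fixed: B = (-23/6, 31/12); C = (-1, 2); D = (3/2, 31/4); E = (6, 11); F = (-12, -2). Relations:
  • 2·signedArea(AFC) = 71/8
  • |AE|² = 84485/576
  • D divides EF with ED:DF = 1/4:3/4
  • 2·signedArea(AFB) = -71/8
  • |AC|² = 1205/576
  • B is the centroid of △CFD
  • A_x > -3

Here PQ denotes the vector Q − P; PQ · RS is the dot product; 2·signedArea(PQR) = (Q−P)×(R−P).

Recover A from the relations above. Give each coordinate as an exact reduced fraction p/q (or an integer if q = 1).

A = (-29/12, 55/24)

1. A_x = -29/12  [2·signedArea(AFC) = 71/8 ∩ 2·signedArea(AFB) = -71/8]
2. A_y = 55/24  [2·signedArea(AFC) = 71/8 ∩ 2·signedArea(AFB) = -71/8]
   → A = (-29/12, 55/24)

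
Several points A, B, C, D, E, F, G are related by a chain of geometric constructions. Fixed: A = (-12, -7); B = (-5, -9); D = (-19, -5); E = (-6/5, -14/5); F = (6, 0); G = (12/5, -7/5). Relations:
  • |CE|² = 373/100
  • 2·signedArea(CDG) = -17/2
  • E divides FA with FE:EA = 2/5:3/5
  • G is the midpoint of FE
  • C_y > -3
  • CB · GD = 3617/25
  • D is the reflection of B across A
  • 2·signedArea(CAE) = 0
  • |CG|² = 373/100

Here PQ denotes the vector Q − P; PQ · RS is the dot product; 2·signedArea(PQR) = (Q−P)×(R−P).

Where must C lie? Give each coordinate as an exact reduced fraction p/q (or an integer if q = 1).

C = (3/5, -21/10)

1. C_x = 3/5  [2·signedArea(CAE) = 0 ∩ CB · GD = 3617/25]
2. C_y = -21/10  [2·signedArea(CAE) = 0 ∩ CB · GD = 3617/25]
   → C = (3/5, -21/10)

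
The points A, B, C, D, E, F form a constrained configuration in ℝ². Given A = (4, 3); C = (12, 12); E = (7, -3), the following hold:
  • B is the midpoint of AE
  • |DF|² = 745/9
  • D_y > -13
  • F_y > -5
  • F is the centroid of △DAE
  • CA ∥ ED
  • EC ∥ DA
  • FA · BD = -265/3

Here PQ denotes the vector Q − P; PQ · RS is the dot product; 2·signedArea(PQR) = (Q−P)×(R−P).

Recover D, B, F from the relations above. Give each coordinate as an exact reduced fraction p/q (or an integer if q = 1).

B = (11/2, 0)
D = (-1, -12)
F = (10/3, -4)

1. D_x = -1  [EC ∥ DA ∩ CA ∥ ED]
2. D_y = -12  [EC ∥ DA ∩ CA ∥ ED]
   → D = (-1, -12)
3. B_x = 11/2  [B is the midpoint of AE]
4. B_y = 0  [B is the midpoint of AE]
   → B = (11/2, 0)
5. F_x = 10/3  [F is the centroid of △DAE]
6. F_y = -4  [F is the centroid of △DAE]
   → F = (10/3, -4)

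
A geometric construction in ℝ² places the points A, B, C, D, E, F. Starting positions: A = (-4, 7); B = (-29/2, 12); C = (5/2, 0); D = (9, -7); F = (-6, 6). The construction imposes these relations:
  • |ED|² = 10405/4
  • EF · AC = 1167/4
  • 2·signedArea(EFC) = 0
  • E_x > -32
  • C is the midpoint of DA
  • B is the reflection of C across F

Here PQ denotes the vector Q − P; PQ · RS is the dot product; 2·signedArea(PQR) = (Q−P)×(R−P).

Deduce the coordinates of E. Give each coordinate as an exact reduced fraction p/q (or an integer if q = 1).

E = (-63/2, 24)

1. E_x = -63/2  [2·signedArea(EFC) = 0 ∩ EF · AC = 1167/4]
2. E_y = 24  [2·signedArea(EFC) = 0 ∩ EF · AC = 1167/4]
   → E = (-63/2, 24)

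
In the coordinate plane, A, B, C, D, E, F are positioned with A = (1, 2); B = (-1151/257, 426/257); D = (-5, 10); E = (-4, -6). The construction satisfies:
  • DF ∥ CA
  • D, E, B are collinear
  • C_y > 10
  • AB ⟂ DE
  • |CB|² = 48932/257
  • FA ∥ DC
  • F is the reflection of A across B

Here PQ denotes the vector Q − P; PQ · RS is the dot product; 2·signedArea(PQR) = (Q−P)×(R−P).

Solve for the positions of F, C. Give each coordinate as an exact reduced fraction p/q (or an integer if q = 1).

C = (1531/257, 2746/257)
F = (-2559/257, 338/257)

1. F_x = -2559/257  [F is the reflection of A across B]
2. F_y = 338/257  [F is the reflection of A across B]
   → F = (-2559/257, 338/257)
3. C_x = 1531/257  [DF ∥ CA ∩ FA ∥ DC]
4. C_y = 2746/257  [DF ∥ CA ∩ FA ∥ DC]
   → C = (1531/257, 2746/257)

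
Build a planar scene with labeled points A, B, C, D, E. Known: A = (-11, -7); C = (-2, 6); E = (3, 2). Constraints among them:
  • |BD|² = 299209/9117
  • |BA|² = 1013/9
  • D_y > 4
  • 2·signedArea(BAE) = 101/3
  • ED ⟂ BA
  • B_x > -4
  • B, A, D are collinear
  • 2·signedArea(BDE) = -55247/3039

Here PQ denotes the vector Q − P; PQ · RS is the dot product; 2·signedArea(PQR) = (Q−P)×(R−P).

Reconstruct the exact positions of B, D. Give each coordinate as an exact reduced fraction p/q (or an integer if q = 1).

B = (-10/3, 1/3)
D = (817/1013, 4349/1013)

1. B_x = -10/3  [line -9·x + 14·y + -104/3 = 0 ∩ |BA|² = 1013/9]
2. B_y = 1/3  [line -9·x + 14·y + -104/3 = 0 ∩ |BA|² = 1013/9]
   → B = (-10/3, 1/3)
3. D_x = 817/1013  [2·signedArea(BDE) = -55247/3039 ∩ B, A, D are collinear]
4. D_y = 4349/1013  [2·signedArea(BDE) = -55247/3039 ∩ B, A, D are collinear]
   → D = (817/1013, 4349/1013)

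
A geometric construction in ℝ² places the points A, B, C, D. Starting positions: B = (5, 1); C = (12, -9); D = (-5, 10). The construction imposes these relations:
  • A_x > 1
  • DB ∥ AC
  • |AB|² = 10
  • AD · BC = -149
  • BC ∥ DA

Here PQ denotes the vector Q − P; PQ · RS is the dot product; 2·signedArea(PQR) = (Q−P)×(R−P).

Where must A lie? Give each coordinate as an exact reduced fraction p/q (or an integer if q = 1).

A = (2, 0)

1. A_x = 2  [DB ∥ AC ∩ BC ∥ DA]
2. A_y = 0  [DB ∥ AC ∩ BC ∥ DA]
   → A = (2, 0)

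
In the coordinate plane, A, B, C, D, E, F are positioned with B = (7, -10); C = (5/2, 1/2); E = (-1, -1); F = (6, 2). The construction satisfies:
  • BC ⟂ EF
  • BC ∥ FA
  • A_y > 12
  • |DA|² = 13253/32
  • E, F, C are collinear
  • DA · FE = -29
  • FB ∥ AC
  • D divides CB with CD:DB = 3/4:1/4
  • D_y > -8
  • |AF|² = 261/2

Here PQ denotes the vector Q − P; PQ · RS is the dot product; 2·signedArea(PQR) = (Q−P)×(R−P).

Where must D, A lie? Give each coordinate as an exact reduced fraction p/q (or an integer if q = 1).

1. D_x = 47/8  [D divides CB with CD:DB = 3/4:1/4]
2. D_y = -59/8  [D divides CB with CD:DB = 3/4:1/4]
   → D = (47/8, -59/8)
3. A_x = 3/2  [FB ∥ AC ∩ BC ∥ FA]
4. A_y = 25/2  [FB ∥ AC ∩ BC ∥ FA]
   → A = (3/2, 25/2)

A = (3/2, 25/2)
D = (47/8, -59/8)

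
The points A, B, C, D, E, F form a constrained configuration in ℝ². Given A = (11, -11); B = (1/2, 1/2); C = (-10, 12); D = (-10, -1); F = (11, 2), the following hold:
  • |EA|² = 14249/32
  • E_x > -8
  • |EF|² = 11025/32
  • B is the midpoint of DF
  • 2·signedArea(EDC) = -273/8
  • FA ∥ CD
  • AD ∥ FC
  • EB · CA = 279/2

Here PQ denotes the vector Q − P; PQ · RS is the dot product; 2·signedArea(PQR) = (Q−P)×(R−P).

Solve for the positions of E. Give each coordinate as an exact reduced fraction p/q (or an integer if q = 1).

E = (-59/8, -5/8)

1. E_x = -59/8  [2·signedArea(EDC) = -273/8 ∩ EB · CA = 279/2]
2. E_y = -5/8  [2·signedArea(EDC) = -273/8 ∩ EB · CA = 279/2]
   → E = (-59/8, -5/8)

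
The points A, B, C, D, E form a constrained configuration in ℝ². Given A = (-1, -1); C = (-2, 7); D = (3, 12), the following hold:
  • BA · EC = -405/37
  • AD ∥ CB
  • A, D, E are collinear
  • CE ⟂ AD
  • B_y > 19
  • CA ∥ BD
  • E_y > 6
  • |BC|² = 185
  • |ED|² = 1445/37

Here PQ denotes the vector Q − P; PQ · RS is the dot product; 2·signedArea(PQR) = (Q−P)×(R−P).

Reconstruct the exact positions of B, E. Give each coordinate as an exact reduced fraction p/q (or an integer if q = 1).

1. B_x = 2  [CA ∥ BD ∩ AD ∥ CB]
2. B_y = 20  [CA ∥ BD ∩ AD ∥ CB]
   → B = (2, 20)
3. E_x = 43/37  [A, D, E are collinear ∩ CE ⟂ AD]
4. E_y = 223/37  [A, D, E are collinear ∩ CE ⟂ AD]
   → E = (43/37, 223/37)

B = (2, 20)
E = (43/37, 223/37)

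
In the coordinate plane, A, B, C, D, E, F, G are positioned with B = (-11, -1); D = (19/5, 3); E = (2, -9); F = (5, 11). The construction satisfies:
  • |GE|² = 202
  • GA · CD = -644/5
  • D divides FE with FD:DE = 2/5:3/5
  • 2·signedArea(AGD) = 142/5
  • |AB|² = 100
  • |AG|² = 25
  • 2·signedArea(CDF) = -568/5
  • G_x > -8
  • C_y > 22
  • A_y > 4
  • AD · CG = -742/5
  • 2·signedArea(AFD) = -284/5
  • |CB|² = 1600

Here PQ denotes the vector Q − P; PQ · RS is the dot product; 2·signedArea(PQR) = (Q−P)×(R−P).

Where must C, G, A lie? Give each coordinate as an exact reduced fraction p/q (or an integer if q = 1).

A = (-3, 5)
C = (21, 23)
G = (-7, 2)

1. C_x = 21  [line -8·x + 6/5·y + 702/5 = 0 ∩ |CB|² = 1600]
2. C_y = 23  [line -8·x + 6/5·y + 702/5 = 0 ∩ |CB|² = 1600]
   → C = (21, 23)
3. A_x = -3  [line 8·x + -6/5·y + 30 = 0 ∩ |AB|² = 100]
4. A_y = 5  [line 8·x + -6/5·y + 30 = 0 ∩ |AB|² = 100]
   → A = (-3, 5)
5. G_x = -7  [GA · CD = -644/5 ∩ 2·signedArea(AGD) = 142/5]
6. G_y = 2  [GA · CD = -644/5 ∩ 2·signedArea(AGD) = 142/5]
   → G = (-7, 2)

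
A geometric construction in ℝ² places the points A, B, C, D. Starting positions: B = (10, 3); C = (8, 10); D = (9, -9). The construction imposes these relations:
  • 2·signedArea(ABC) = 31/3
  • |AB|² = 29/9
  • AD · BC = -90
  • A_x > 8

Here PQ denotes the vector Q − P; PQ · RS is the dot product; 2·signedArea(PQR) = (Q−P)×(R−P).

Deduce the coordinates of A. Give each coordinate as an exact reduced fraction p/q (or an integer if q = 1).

1. A_x = 25/3  [2·signedArea(ABC) = 31/3 ∩ AD · BC = -90]
2. A_y = 11/3  [2·signedArea(ABC) = 31/3 ∩ AD · BC = -90]
   → A = (25/3, 11/3)

A = (25/3, 11/3)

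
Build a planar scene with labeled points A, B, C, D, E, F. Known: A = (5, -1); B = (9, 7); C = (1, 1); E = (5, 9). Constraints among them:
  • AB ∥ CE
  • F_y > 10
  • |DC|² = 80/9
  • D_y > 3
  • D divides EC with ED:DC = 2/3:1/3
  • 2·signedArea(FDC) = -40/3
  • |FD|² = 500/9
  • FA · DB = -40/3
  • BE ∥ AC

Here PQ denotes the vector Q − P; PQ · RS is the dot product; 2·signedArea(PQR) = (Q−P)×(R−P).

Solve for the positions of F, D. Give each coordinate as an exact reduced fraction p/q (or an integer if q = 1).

D = (7/3, 11/3)
F = (1, 11)

1. D_x = 7/3  [D divides EC with ED:DC = 2/3:1/3]
2. D_y = 11/3  [D divides EC with ED:DC = 2/3:1/3]
   → D = (7/3, 11/3)
3. F_x = 1  [2·signedArea(FDC) = -40/3 ∩ FA · DB = -40/3]
4. F_y = 11  [2·signedArea(FDC) = -40/3 ∩ FA · DB = -40/3]
   → F = (1, 11)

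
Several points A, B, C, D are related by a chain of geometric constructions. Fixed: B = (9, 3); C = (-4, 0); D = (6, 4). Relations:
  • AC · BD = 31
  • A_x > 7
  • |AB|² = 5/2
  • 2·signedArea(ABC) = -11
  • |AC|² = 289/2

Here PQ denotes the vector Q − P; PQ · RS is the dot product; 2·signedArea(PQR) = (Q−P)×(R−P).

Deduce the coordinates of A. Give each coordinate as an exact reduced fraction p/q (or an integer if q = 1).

1. A_x = 15/2  [AC · BD = 31 ∩ 2·signedArea(ABC) = -11]
2. A_y = 7/2  [AC · BD = 31 ∩ 2·signedArea(ABC) = -11]
   → A = (15/2, 7/2)

A = (15/2, 7/2)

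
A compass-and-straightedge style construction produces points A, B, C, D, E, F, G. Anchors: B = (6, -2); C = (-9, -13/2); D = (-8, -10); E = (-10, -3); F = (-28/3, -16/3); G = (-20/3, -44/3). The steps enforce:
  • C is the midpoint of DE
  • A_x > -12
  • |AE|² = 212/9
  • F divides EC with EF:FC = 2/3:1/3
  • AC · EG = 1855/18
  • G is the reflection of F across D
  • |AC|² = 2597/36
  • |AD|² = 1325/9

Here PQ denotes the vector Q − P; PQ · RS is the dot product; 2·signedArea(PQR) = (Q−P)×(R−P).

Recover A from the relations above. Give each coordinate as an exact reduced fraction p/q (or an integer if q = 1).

1. A_x = -34/3  [line -10/3·x + 35/3·y + -515/9 = 0 ∩ |AD|² = 1325/9]
2. A_y = 5/3  [line -10/3·x + 35/3·y + -515/9 = 0 ∩ |AD|² = 1325/9]
   → A = (-34/3, 5/3)

A = (-34/3, 5/3)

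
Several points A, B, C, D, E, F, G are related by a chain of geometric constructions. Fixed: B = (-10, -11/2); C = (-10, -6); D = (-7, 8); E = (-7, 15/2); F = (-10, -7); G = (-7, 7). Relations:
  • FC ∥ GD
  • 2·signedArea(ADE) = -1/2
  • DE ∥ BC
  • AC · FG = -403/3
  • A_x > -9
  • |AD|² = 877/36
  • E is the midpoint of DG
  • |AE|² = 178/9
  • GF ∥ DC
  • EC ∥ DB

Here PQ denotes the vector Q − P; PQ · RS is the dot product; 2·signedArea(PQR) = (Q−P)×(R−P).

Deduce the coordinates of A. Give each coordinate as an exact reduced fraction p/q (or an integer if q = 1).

1. A_x = -8  [2·signedArea(ADE) = -1/2 ∩ AC · FG = -403/3]
2. A_y = 19/6  [2·signedArea(ADE) = -1/2 ∩ AC · FG = -403/3]
   → A = (-8, 19/6)

A = (-8, 19/6)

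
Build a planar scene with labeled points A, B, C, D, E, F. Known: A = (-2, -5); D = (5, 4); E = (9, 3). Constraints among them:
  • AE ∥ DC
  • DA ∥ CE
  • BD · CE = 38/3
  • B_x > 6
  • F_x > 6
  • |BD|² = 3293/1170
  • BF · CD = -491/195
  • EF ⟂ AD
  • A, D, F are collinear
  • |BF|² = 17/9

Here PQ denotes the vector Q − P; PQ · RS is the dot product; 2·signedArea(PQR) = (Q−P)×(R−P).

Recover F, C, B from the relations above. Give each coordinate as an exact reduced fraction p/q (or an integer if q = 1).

B = (2603/390, 1601/390)
C = (16, 12)
F = (783/130, 691/130)

1. F_x = 783/130  [A, D, F are collinear ∩ EF ⟂ AD]
2. F_y = 691/130  [A, D, F are collinear ∩ EF ⟂ AD]
   → F = (783/130, 691/130)
3. C_x = 16  [DA ∥ CE ∩ AE ∥ DC]
4. C_y = 12  [DA ∥ CE ∩ AE ∥ DC]
   → C = (16, 12)
5. B_x = 2603/390  [BD · CE = 38/3 ∩ BF · CD = -491/195]
6. B_y = 1601/390  [BD · CE = 38/3 ∩ BF · CD = -491/195]
   → B = (2603/390, 1601/390)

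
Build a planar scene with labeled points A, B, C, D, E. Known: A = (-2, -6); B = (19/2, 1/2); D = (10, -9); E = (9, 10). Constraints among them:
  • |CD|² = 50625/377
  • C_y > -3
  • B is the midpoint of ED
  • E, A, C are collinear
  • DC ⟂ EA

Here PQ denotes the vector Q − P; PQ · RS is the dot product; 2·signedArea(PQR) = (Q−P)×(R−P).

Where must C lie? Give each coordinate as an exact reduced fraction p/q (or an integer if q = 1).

1. C_x = 170/377  [E, A, C are collinear ∩ DC ⟂ EA]
2. C_y = -918/377  [E, A, C are collinear ∩ DC ⟂ EA]
   → C = (170/377, -918/377)

C = (170/377, -918/377)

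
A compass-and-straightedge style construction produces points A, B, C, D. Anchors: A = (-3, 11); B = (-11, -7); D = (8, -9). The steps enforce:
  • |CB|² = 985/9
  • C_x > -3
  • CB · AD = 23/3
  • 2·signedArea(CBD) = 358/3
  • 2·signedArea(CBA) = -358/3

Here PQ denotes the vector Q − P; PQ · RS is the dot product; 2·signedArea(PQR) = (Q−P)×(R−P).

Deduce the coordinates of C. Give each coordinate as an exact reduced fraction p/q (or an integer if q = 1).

C = (-2, -5/3)

1. C_x = -2  [2·signedArea(CBA) = -358/3 ∩ CB · AD = 23/3]
2. C_y = -5/3  [2·signedArea(CBA) = -358/3 ∩ CB · AD = 23/3]
   → C = (-2, -5/3)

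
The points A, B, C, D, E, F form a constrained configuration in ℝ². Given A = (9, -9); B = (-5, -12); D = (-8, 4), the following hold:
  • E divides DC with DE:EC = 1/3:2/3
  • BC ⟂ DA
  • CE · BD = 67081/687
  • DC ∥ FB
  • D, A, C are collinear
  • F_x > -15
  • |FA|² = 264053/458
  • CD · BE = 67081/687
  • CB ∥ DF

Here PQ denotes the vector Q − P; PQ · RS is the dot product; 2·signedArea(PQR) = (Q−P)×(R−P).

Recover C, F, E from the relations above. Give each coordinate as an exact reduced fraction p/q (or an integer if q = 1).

1. C_x = 739/458  [D, A, C are collinear ∩ BC ⟂ DA]
2. C_y = -1535/458  [D, A, C are collinear ∩ BC ⟂ DA]
   → C = (739/458, -1535/458)
3. F_x = -6693/458  [DC ∥ FB ∩ CB ∥ DF]
4. F_y = -2129/458  [DC ∥ FB ∩ CB ∥ DF]
   → F = (-6693/458, -2129/458)
5. E_x = -6589/1374  [E divides DC with DE:EC = 1/3:2/3]
6. E_y = 2129/1374  [E divides DC with DE:EC = 1/3:2/3]
   → E = (-6589/1374, 2129/1374)

C = (739/458, -1535/458)
E = (-6589/1374, 2129/1374)
F = (-6693/458, -2129/458)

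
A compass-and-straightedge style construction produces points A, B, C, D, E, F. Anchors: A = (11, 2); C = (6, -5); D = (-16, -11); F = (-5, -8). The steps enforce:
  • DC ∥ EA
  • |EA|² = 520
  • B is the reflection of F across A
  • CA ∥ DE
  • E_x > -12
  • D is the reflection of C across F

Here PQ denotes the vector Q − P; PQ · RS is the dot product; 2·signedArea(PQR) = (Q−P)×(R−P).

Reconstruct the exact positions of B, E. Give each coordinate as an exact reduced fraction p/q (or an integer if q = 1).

1. B_x = 27  [B is the reflection of F across A]
2. B_y = 12  [B is the reflection of F across A]
   → B = (27, 12)
3. E_x = -11  [DC ∥ EA ∩ CA ∥ DE]
4. E_y = -4  [DC ∥ EA ∩ CA ∥ DE]
   → E = (-11, -4)

B = (27, 12)
E = (-11, -4)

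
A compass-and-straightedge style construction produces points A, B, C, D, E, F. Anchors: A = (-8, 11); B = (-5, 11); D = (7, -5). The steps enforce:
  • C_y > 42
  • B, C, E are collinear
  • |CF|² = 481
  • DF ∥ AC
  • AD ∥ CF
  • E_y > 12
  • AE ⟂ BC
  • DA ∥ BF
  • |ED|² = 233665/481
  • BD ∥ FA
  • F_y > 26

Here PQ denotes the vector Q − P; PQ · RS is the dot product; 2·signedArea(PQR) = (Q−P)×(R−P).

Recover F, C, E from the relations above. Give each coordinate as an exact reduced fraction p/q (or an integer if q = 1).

C = (-35, 43)
E = (-3080/481, 6011/481)
F = (-20, 27)

1. F_x = -20  [BD ∥ FA ∩ DA ∥ BF]
2. F_y = 27  [BD ∥ FA ∩ DA ∥ BF]
   → F = (-20, 27)
3. C_x = -35  [AD ∥ CF ∩ DF ∥ AC]
4. C_y = 43  [AD ∥ CF ∩ DF ∥ AC]
   → C = (-35, 43)
5. E_x = -3080/481  [B, C, E are collinear ∩ AE ⟂ BC]
6. E_y = 6011/481  [B, C, E are collinear ∩ AE ⟂ BC]
   → E = (-3080/481, 6011/481)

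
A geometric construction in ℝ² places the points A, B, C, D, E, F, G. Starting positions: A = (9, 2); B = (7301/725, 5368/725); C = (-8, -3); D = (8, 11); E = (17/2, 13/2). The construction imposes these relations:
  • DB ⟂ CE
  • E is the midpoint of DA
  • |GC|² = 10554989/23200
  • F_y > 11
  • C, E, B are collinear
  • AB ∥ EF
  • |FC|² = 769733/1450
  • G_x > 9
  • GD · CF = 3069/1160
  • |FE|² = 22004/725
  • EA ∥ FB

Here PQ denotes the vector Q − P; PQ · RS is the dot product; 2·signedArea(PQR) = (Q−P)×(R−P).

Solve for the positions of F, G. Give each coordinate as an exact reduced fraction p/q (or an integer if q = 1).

F = (13877/1450, 17261/1450)
G = (57683/5800, 49469/5800)

1. F_x = 13877/1450  [EA ∥ FB ∩ AB ∥ EF]
2. F_y = 17261/1450  [EA ∥ FB ∩ AB ∥ EF]
   → F = (13877/1450, 17261/1450)
3. G_x = 57683/5800  [line -25477/1450·x + -21611/1450·y + 1750803/5800 = 0 ∩ |GC|² = 10554989/23200]
4. G_y = 49469/5800  [line -25477/1450·x + -21611/1450·y + 1750803/5800 = 0 ∩ |GC|² = 10554989/23200]
   → G = (57683/5800, 49469/5800)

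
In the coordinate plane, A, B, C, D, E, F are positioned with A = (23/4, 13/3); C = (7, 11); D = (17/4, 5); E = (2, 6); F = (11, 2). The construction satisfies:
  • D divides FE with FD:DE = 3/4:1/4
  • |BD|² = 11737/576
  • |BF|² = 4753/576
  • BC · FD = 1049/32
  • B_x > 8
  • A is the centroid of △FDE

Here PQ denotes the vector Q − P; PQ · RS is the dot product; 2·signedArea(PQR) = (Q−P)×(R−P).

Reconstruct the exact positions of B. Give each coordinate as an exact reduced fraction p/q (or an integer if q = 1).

B = (67/8, 19/6)

1. B_x = 67/8  [line 27/4·x + -3·y + -1505/32 = 0 ∩ |BD|² = 11737/576]
2. B_y = 19/6  [line 27/4·x + -3·y + -1505/32 = 0 ∩ |BD|² = 11737/576]
   → B = (67/8, 19/6)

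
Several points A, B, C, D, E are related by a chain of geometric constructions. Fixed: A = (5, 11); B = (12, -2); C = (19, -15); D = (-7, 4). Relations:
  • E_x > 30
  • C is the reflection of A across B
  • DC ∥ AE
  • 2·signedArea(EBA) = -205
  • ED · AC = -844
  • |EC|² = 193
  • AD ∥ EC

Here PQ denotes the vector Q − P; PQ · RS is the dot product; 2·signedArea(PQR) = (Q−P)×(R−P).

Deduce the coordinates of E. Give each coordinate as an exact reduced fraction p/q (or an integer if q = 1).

E = (31, -8)

1. E_x = 31  [AD ∥ EC ∩ DC ∥ AE]
2. E_y = -8  [AD ∥ EC ∩ DC ∥ AE]
   → E = (31, -8)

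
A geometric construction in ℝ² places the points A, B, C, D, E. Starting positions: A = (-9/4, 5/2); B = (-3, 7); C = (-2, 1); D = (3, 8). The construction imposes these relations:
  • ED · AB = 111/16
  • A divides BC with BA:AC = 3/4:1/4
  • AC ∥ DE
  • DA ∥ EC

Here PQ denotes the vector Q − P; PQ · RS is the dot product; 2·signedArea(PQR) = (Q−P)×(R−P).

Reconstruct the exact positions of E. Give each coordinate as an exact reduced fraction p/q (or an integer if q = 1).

1. E_x = 13/4  [DA ∥ EC ∩ AC ∥ DE]
2. E_y = 13/2  [DA ∥ EC ∩ AC ∥ DE]
   → E = (13/4, 13/2)

E = (13/4, 13/2)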